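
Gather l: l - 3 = l - 3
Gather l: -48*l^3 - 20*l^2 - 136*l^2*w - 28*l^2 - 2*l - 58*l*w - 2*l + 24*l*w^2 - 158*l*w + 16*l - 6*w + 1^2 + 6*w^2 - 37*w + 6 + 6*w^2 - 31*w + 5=-48*l^3 + l^2*(-136*w - 48) + l*(24*w^2 - 216*w + 12) + 12*w^2 - 74*w + 12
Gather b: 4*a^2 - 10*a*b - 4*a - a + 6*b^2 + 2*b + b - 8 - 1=4*a^2 - 5*a + 6*b^2 + b*(3 - 10*a) - 9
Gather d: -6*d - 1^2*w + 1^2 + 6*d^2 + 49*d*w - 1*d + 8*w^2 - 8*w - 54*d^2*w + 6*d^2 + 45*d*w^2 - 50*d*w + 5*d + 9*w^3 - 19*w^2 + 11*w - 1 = d^2*(12 - 54*w) + d*(45*w^2 - w - 2) + 9*w^3 - 11*w^2 + 2*w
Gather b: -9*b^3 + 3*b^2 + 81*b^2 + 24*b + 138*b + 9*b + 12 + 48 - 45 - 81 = -9*b^3 + 84*b^2 + 171*b - 66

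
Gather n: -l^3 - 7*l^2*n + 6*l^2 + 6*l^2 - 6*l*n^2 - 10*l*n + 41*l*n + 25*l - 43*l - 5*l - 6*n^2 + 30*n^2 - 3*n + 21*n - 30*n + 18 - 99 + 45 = -l^3 + 12*l^2 - 23*l + n^2*(24 - 6*l) + n*(-7*l^2 + 31*l - 12) - 36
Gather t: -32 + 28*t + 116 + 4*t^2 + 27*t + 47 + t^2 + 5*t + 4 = 5*t^2 + 60*t + 135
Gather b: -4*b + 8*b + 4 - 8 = 4*b - 4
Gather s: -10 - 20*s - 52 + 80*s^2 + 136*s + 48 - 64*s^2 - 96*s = 16*s^2 + 20*s - 14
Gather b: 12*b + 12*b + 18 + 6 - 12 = 24*b + 12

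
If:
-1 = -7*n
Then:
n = 1/7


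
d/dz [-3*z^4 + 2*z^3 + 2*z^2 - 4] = 2*z*(-6*z^2 + 3*z + 2)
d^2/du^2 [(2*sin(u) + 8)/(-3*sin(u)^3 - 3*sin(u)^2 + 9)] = 2*(4*sin(u)^7 + 39*sin(u)^6 + 39*sin(u)^5 + sin(u)^4 + 60*sin(u)^3 - 12*sin(u)^2 - 81*sin(u) - 24)/(3*(sin(u)^3 + sin(u)^2 - 3)^3)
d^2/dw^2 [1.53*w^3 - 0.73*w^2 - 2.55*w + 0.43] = 9.18*w - 1.46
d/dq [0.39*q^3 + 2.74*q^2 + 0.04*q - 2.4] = 1.17*q^2 + 5.48*q + 0.04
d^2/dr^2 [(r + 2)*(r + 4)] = 2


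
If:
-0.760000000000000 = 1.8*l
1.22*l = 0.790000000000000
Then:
No Solution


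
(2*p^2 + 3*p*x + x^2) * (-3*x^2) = -6*p^2*x^2 - 9*p*x^3 - 3*x^4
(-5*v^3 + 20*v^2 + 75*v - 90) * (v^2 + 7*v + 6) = -5*v^5 - 15*v^4 + 185*v^3 + 555*v^2 - 180*v - 540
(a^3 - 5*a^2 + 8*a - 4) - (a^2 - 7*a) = a^3 - 6*a^2 + 15*a - 4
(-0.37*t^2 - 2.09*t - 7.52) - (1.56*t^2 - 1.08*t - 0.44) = -1.93*t^2 - 1.01*t - 7.08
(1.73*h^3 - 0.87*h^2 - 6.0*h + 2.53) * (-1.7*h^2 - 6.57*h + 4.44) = -2.941*h^5 - 9.8871*h^4 + 23.5971*h^3 + 31.2562*h^2 - 43.2621*h + 11.2332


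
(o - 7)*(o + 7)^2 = o^3 + 7*o^2 - 49*o - 343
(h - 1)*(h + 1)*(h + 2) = h^3 + 2*h^2 - h - 2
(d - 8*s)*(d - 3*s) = d^2 - 11*d*s + 24*s^2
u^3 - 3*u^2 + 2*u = u*(u - 2)*(u - 1)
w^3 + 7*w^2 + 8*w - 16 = (w - 1)*(w + 4)^2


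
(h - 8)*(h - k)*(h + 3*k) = h^3 + 2*h^2*k - 8*h^2 - 3*h*k^2 - 16*h*k + 24*k^2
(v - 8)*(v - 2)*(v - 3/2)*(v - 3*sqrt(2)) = v^4 - 23*v^3/2 - 3*sqrt(2)*v^3 + 31*v^2 + 69*sqrt(2)*v^2/2 - 93*sqrt(2)*v - 24*v + 72*sqrt(2)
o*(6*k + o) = 6*k*o + o^2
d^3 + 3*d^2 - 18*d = d*(d - 3)*(d + 6)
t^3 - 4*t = t*(t - 2)*(t + 2)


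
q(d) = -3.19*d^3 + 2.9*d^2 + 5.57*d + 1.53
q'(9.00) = -717.40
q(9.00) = -2038.95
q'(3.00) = -63.16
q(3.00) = -41.79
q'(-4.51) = -215.24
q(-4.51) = 328.03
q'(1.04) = 1.25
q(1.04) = 6.87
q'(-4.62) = -225.49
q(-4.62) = 352.26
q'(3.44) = -87.73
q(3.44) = -74.85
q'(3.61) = -98.21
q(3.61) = -90.65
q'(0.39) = 6.38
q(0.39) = 3.95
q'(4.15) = -135.18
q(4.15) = -153.41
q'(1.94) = -19.20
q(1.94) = -0.04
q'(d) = -9.57*d^2 + 5.8*d + 5.57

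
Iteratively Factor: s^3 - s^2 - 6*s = (s - 3)*(s^2 + 2*s) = (s - 3)*(s + 2)*(s)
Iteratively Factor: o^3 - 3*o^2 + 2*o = (o)*(o^2 - 3*o + 2) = o*(o - 2)*(o - 1)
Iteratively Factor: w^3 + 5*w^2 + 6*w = (w + 3)*(w^2 + 2*w) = (w + 2)*(w + 3)*(w)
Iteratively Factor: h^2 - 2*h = (h)*(h - 2)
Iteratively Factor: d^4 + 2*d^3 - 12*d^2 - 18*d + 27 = (d - 1)*(d^3 + 3*d^2 - 9*d - 27) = (d - 1)*(d + 3)*(d^2 - 9) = (d - 1)*(d + 3)^2*(d - 3)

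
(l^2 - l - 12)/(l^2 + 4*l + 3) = (l - 4)/(l + 1)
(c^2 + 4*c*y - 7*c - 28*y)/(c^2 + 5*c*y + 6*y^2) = (c^2 + 4*c*y - 7*c - 28*y)/(c^2 + 5*c*y + 6*y^2)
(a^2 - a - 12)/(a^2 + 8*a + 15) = (a - 4)/(a + 5)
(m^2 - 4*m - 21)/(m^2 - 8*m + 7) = (m + 3)/(m - 1)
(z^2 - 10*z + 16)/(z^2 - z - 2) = (z - 8)/(z + 1)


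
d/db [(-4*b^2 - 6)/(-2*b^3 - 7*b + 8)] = 2*(4*b*(2*b^3 + 7*b - 8) - (2*b^2 + 3)*(6*b^2 + 7))/(2*b^3 + 7*b - 8)^2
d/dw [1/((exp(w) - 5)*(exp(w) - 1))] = 2*(3 - exp(w))*exp(w)/(exp(4*w) - 12*exp(3*w) + 46*exp(2*w) - 60*exp(w) + 25)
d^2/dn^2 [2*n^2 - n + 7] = 4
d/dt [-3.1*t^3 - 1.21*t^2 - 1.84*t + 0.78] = -9.3*t^2 - 2.42*t - 1.84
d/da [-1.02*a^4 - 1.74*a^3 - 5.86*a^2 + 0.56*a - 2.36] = -4.08*a^3 - 5.22*a^2 - 11.72*a + 0.56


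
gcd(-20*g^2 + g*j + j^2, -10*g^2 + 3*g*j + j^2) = 5*g + j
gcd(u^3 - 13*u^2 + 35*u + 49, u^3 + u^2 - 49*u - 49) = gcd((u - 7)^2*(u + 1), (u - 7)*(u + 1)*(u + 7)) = u^2 - 6*u - 7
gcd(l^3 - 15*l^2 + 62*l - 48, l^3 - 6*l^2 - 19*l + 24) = l^2 - 9*l + 8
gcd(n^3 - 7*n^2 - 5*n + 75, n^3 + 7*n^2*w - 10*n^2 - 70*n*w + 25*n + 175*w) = n^2 - 10*n + 25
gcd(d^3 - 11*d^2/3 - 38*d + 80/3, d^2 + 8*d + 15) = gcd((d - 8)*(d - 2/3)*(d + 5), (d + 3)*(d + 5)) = d + 5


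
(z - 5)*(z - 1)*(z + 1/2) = z^3 - 11*z^2/2 + 2*z + 5/2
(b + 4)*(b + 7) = b^2 + 11*b + 28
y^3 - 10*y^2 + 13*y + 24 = (y - 8)*(y - 3)*(y + 1)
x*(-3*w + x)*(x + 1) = -3*w*x^2 - 3*w*x + x^3 + x^2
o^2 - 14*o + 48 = (o - 8)*(o - 6)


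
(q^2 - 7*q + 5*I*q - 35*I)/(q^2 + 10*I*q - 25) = (q - 7)/(q + 5*I)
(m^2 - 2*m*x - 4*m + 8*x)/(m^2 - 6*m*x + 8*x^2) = (4 - m)/(-m + 4*x)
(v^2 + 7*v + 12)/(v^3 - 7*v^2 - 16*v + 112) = (v + 3)/(v^2 - 11*v + 28)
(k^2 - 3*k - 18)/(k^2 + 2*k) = (k^2 - 3*k - 18)/(k*(k + 2))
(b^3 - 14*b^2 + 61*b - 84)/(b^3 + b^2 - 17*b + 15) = (b^2 - 11*b + 28)/(b^2 + 4*b - 5)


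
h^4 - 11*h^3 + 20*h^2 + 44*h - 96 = (h - 8)*(h - 3)*(h - 2)*(h + 2)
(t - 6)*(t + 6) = t^2 - 36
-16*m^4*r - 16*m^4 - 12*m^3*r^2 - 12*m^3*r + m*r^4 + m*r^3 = (-4*m + r)*(2*m + r)^2*(m*r + m)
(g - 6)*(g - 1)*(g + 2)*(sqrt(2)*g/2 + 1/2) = sqrt(2)*g^4/2 - 5*sqrt(2)*g^3/2 + g^3/2 - 4*sqrt(2)*g^2 - 5*g^2/2 - 4*g + 6*sqrt(2)*g + 6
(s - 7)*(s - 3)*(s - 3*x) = s^3 - 3*s^2*x - 10*s^2 + 30*s*x + 21*s - 63*x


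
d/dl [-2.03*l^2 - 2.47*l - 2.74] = -4.06*l - 2.47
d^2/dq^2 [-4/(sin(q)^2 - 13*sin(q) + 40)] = 4*(4*sin(q)^4 - 39*sin(q)^3 + 3*sin(q)^2 + 598*sin(q) - 258)/(sin(q)^2 - 13*sin(q) + 40)^3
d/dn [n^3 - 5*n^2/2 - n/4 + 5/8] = 3*n^2 - 5*n - 1/4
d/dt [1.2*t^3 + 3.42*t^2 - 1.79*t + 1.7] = 3.6*t^2 + 6.84*t - 1.79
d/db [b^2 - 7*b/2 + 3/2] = 2*b - 7/2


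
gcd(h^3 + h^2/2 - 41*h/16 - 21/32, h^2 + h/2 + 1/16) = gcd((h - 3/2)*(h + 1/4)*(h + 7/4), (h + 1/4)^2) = h + 1/4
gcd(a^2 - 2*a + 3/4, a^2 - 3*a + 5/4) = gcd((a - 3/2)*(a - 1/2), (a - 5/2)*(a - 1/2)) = a - 1/2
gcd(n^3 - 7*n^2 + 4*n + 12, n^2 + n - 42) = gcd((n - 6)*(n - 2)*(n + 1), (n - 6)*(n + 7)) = n - 6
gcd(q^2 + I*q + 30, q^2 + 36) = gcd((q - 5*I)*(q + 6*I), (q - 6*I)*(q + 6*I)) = q + 6*I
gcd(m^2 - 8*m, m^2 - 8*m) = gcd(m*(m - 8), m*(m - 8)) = m^2 - 8*m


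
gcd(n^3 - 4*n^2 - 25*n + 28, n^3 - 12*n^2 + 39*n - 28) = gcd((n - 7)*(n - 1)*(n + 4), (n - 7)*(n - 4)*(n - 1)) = n^2 - 8*n + 7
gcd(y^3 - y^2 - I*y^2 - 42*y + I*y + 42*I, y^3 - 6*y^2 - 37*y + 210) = y^2 - y - 42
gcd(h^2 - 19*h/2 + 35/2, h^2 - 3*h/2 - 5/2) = h - 5/2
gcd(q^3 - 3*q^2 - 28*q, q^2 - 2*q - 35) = q - 7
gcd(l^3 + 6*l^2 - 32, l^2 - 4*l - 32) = l + 4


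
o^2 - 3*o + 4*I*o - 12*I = (o - 3)*(o + 4*I)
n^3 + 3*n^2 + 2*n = n*(n + 1)*(n + 2)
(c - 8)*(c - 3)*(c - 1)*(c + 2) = c^4 - 10*c^3 + 11*c^2 + 46*c - 48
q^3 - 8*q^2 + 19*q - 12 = (q - 4)*(q - 3)*(q - 1)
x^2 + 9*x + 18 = (x + 3)*(x + 6)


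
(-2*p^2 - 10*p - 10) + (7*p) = -2*p^2 - 3*p - 10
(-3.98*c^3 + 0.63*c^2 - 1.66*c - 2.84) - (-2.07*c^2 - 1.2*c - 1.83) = -3.98*c^3 + 2.7*c^2 - 0.46*c - 1.01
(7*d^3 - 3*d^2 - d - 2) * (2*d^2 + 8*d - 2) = 14*d^5 + 50*d^4 - 40*d^3 - 6*d^2 - 14*d + 4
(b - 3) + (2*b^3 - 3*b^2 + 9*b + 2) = 2*b^3 - 3*b^2 + 10*b - 1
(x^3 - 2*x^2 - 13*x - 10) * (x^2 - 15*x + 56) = x^5 - 17*x^4 + 73*x^3 + 73*x^2 - 578*x - 560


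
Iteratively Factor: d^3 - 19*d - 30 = (d + 2)*(d^2 - 2*d - 15) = (d - 5)*(d + 2)*(d + 3)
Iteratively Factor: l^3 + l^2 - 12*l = (l - 3)*(l^2 + 4*l) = l*(l - 3)*(l + 4)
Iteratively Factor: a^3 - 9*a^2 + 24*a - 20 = (a - 5)*(a^2 - 4*a + 4) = (a - 5)*(a - 2)*(a - 2)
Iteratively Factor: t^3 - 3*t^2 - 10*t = (t - 5)*(t^2 + 2*t) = t*(t - 5)*(t + 2)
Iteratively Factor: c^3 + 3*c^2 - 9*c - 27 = (c + 3)*(c^2 - 9) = (c + 3)^2*(c - 3)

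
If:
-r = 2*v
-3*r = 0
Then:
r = 0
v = 0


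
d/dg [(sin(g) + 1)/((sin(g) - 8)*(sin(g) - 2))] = (-2*sin(g) + cos(g)^2 + 25)*cos(g)/((sin(g) - 8)^2*(sin(g) - 2)^2)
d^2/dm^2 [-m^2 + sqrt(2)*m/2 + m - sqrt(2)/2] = -2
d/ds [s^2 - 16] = 2*s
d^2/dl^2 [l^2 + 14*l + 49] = 2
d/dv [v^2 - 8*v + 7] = 2*v - 8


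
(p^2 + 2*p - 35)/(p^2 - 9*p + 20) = (p + 7)/(p - 4)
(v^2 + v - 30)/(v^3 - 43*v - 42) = (v - 5)/(v^2 - 6*v - 7)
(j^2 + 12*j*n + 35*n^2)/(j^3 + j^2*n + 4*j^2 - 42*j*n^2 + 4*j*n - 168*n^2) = (j + 5*n)/(j^2 - 6*j*n + 4*j - 24*n)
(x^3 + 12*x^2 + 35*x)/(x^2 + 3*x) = (x^2 + 12*x + 35)/(x + 3)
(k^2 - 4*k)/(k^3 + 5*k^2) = (k - 4)/(k*(k + 5))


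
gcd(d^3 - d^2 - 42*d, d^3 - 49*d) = d^2 - 7*d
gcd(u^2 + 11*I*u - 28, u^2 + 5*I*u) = 1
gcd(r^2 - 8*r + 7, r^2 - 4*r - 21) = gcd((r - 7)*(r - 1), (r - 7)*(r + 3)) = r - 7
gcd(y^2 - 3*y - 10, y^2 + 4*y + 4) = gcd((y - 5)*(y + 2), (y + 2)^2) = y + 2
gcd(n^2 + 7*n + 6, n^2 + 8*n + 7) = n + 1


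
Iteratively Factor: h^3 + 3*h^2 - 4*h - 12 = (h - 2)*(h^2 + 5*h + 6) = (h - 2)*(h + 2)*(h + 3)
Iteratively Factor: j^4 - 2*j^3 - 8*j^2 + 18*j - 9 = (j - 3)*(j^3 + j^2 - 5*j + 3) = (j - 3)*(j - 1)*(j^2 + 2*j - 3) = (j - 3)*(j - 1)*(j + 3)*(j - 1)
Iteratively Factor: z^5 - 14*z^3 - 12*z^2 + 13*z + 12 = (z + 3)*(z^4 - 3*z^3 - 5*z^2 + 3*z + 4) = (z + 1)*(z + 3)*(z^3 - 4*z^2 - z + 4) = (z + 1)^2*(z + 3)*(z^2 - 5*z + 4) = (z - 4)*(z + 1)^2*(z + 3)*(z - 1)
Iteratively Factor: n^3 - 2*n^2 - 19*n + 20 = (n - 1)*(n^2 - n - 20) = (n - 5)*(n - 1)*(n + 4)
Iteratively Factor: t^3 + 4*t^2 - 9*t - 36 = (t - 3)*(t^2 + 7*t + 12) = (t - 3)*(t + 3)*(t + 4)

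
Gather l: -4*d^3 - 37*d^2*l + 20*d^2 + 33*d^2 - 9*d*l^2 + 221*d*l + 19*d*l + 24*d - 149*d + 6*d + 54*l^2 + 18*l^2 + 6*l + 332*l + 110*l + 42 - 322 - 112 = -4*d^3 + 53*d^2 - 119*d + l^2*(72 - 9*d) + l*(-37*d^2 + 240*d + 448) - 392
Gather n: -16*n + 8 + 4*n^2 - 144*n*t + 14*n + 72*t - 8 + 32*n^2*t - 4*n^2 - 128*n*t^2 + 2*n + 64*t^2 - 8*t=32*n^2*t + n*(-128*t^2 - 144*t) + 64*t^2 + 64*t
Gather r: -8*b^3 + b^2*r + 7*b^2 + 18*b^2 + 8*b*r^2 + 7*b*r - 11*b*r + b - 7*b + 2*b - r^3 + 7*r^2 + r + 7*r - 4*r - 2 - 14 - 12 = -8*b^3 + 25*b^2 - 4*b - r^3 + r^2*(8*b + 7) + r*(b^2 - 4*b + 4) - 28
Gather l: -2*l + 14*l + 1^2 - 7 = 12*l - 6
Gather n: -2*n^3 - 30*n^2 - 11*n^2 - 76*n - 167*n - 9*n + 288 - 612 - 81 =-2*n^3 - 41*n^2 - 252*n - 405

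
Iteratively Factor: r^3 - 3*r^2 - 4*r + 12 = (r + 2)*(r^2 - 5*r + 6) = (r - 2)*(r + 2)*(r - 3)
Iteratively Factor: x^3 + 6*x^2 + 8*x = (x + 2)*(x^2 + 4*x) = (x + 2)*(x + 4)*(x)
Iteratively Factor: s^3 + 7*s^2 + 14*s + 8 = (s + 2)*(s^2 + 5*s + 4) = (s + 2)*(s + 4)*(s + 1)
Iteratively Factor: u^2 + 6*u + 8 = (u + 4)*(u + 2)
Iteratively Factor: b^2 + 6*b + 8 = (b + 2)*(b + 4)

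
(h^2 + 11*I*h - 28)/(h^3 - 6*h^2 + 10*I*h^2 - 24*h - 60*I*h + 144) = (h + 7*I)/(h^2 + 6*h*(-1 + I) - 36*I)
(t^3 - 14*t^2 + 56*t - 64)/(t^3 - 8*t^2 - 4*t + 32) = (t - 4)/(t + 2)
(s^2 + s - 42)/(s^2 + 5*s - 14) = (s - 6)/(s - 2)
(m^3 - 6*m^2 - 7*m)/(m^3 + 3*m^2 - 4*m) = (m^2 - 6*m - 7)/(m^2 + 3*m - 4)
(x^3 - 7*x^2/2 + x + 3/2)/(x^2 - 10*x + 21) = (2*x^2 - x - 1)/(2*(x - 7))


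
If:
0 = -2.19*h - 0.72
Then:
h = -0.33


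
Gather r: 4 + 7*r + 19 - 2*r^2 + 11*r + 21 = -2*r^2 + 18*r + 44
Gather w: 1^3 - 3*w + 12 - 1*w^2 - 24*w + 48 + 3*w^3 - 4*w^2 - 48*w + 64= 3*w^3 - 5*w^2 - 75*w + 125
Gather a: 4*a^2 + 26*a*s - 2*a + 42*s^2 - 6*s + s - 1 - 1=4*a^2 + a*(26*s - 2) + 42*s^2 - 5*s - 2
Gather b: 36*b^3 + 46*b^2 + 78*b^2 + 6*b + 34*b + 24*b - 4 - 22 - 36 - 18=36*b^3 + 124*b^2 + 64*b - 80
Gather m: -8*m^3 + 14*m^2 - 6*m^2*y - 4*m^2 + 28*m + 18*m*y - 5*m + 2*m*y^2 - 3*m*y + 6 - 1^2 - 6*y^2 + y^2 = -8*m^3 + m^2*(10 - 6*y) + m*(2*y^2 + 15*y + 23) - 5*y^2 + 5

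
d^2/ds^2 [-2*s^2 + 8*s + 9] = -4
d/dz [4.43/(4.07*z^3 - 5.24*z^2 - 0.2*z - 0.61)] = (-54.0903*z^2 + 46.4264*z + 0.886)/(-4.07*z^3 + 5.24*z^2 + 0.2*z + 0.61)^2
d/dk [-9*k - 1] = -9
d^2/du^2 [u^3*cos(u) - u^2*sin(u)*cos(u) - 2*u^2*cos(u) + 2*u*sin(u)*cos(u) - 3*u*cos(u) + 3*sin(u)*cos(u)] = -u^3*cos(u) - 6*u^2*sin(u) + 2*u^2*sin(2*u) + 2*u^2*cos(u) + 8*u*sin(u) - 4*sqrt(2)*u*sin(2*u + pi/4) + 9*u*cos(u) + 6*sin(u) - 7*sin(2*u) - 4*cos(u) + 4*cos(2*u)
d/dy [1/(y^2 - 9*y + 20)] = (9 - 2*y)/(y^2 - 9*y + 20)^2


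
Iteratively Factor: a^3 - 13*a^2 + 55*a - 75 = (a - 3)*(a^2 - 10*a + 25) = (a - 5)*(a - 3)*(a - 5)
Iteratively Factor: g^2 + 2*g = (g)*(g + 2)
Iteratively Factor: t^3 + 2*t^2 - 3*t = (t)*(t^2 + 2*t - 3) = t*(t + 3)*(t - 1)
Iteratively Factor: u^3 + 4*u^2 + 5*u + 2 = (u + 1)*(u^2 + 3*u + 2) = (u + 1)*(u + 2)*(u + 1)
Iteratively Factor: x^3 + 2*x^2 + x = (x)*(x^2 + 2*x + 1) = x*(x + 1)*(x + 1)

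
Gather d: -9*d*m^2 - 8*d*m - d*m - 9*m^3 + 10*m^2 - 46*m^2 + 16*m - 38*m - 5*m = d*(-9*m^2 - 9*m) - 9*m^3 - 36*m^2 - 27*m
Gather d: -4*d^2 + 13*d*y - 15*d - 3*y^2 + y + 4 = -4*d^2 + d*(13*y - 15) - 3*y^2 + y + 4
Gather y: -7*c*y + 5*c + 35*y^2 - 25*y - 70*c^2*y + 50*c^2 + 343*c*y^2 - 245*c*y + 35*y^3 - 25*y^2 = 50*c^2 + 5*c + 35*y^3 + y^2*(343*c + 10) + y*(-70*c^2 - 252*c - 25)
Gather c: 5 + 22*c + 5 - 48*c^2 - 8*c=-48*c^2 + 14*c + 10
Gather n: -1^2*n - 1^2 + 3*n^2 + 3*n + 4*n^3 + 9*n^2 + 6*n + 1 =4*n^3 + 12*n^2 + 8*n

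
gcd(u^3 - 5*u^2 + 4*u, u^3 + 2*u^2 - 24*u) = u^2 - 4*u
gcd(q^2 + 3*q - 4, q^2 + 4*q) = q + 4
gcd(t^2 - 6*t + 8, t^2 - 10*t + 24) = t - 4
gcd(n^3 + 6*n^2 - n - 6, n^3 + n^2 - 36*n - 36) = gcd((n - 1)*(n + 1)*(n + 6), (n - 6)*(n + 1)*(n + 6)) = n^2 + 7*n + 6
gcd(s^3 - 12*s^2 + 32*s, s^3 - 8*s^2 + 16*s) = s^2 - 4*s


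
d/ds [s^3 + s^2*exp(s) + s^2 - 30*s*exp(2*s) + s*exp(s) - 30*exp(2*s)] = s^2*exp(s) + 3*s^2 - 60*s*exp(2*s) + 3*s*exp(s) + 2*s - 90*exp(2*s) + exp(s)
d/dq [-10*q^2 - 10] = -20*q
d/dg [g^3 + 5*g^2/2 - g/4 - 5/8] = 3*g^2 + 5*g - 1/4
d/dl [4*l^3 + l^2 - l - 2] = 12*l^2 + 2*l - 1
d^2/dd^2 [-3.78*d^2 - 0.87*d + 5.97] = -7.56000000000000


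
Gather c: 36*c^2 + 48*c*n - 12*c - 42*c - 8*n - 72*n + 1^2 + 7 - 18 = 36*c^2 + c*(48*n - 54) - 80*n - 10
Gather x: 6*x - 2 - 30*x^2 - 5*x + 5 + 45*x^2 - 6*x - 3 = 15*x^2 - 5*x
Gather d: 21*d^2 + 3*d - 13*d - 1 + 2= 21*d^2 - 10*d + 1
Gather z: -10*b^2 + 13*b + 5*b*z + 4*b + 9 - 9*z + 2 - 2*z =-10*b^2 + 17*b + z*(5*b - 11) + 11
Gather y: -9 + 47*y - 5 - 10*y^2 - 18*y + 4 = -10*y^2 + 29*y - 10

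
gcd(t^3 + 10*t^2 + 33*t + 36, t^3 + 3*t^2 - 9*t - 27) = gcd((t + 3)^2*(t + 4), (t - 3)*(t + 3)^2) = t^2 + 6*t + 9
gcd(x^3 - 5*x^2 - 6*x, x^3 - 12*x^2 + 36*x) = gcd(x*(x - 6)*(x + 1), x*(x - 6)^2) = x^2 - 6*x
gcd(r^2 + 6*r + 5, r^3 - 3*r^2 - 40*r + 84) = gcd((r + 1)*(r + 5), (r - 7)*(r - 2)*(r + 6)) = 1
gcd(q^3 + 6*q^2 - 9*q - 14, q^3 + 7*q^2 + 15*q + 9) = q + 1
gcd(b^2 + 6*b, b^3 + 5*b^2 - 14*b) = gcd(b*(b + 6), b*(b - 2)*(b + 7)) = b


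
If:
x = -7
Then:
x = -7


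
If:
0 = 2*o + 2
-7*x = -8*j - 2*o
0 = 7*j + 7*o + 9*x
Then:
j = 67/121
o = -1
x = 42/121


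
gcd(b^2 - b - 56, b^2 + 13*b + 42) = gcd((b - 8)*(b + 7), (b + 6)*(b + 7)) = b + 7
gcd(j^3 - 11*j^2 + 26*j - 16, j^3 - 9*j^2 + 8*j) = j^2 - 9*j + 8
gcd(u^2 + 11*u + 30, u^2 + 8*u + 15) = u + 5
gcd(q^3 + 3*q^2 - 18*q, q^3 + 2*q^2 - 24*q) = q^2 + 6*q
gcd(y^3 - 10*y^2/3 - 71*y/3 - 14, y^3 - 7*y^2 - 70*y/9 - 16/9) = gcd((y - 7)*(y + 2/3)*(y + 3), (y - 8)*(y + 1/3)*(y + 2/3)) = y + 2/3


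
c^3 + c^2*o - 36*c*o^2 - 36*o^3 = (c - 6*o)*(c + o)*(c + 6*o)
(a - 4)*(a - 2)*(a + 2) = a^3 - 4*a^2 - 4*a + 16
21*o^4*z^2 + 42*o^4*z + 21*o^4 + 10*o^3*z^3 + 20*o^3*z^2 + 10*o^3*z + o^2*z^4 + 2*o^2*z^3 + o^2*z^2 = (3*o + z)*(7*o + z)*(o*z + o)^2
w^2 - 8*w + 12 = (w - 6)*(w - 2)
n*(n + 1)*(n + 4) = n^3 + 5*n^2 + 4*n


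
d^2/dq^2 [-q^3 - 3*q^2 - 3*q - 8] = -6*q - 6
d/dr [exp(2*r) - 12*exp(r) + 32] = 2*(exp(r) - 6)*exp(r)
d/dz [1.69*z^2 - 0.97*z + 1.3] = 3.38*z - 0.97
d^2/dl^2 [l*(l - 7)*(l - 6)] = 6*l - 26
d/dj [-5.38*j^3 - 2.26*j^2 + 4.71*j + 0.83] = -16.14*j^2 - 4.52*j + 4.71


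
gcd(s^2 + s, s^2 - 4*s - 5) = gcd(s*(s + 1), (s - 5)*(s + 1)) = s + 1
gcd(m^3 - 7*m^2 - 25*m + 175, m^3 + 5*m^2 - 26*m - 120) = m - 5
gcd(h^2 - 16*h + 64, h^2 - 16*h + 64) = h^2 - 16*h + 64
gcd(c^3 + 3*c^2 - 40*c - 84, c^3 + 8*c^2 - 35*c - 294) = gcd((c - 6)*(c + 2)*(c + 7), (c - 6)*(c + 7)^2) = c^2 + c - 42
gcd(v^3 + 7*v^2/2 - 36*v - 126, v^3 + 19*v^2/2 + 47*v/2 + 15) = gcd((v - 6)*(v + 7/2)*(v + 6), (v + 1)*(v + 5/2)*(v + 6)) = v + 6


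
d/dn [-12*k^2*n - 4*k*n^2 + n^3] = -12*k^2 - 8*k*n + 3*n^2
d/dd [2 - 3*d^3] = -9*d^2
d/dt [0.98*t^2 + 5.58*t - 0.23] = 1.96*t + 5.58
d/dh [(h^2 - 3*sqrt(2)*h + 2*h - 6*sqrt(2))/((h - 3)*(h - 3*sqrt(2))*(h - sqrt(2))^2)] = (-2*h^4 - 3*h^3 + 12*sqrt(2)*h^3 - 24*h^2 + 23*sqrt(2)*h^2 - 114*h - 72*sqrt(2)*h + 90*sqrt(2) + 216)/(h^7 - 9*sqrt(2)*h^6 - 6*h^6 + 69*h^5 + 54*sqrt(2)*h^5 - 360*h^4 - 173*sqrt(2)*h^4 + 672*h^3 + 552*sqrt(2)*h^3 - 864*sqrt(2)*h^2 - 792*h^2 + 216*sqrt(2)*h + 1188*h - 324*sqrt(2))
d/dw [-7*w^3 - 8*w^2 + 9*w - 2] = -21*w^2 - 16*w + 9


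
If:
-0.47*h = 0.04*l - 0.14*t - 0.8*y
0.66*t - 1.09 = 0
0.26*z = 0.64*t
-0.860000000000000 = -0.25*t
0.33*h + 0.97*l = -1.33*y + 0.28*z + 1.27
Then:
No Solution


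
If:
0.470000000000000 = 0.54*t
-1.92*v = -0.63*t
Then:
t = 0.87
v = 0.29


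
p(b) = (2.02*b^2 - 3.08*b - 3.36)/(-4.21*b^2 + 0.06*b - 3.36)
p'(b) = (4.04*b - 3.08)/(-4.21*b^2 + 0.06*b - 3.36) + (8.42*b - 0.06)*(2.02*b^2 - 3.08*b - 3.36)/(-4.21*b^2 + 0.06*b - 3.36)^2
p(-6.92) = -0.56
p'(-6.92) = -0.01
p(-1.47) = -0.44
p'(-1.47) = 0.28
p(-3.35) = -0.58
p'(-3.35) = 0.00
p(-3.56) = -0.58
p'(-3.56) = -0.00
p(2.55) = -0.06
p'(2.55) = -0.19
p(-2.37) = -0.56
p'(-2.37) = 0.05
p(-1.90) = -0.52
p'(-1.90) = 0.13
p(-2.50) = -0.57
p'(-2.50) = 0.04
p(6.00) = -0.33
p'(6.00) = -0.03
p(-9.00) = -0.55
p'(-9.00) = -0.01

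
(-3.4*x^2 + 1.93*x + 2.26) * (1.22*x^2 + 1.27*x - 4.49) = -4.148*x^4 - 1.9634*x^3 + 20.4743*x^2 - 5.7955*x - 10.1474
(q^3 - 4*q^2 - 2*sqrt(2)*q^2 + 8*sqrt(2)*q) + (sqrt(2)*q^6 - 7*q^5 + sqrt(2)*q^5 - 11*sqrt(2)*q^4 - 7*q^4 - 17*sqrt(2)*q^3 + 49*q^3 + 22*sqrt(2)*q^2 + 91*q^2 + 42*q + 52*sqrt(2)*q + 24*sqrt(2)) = sqrt(2)*q^6 - 7*q^5 + sqrt(2)*q^5 - 11*sqrt(2)*q^4 - 7*q^4 - 17*sqrt(2)*q^3 + 50*q^3 + 20*sqrt(2)*q^2 + 87*q^2 + 42*q + 60*sqrt(2)*q + 24*sqrt(2)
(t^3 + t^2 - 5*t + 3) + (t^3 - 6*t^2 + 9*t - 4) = 2*t^3 - 5*t^2 + 4*t - 1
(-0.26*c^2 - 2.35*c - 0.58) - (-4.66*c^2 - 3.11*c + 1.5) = 4.4*c^2 + 0.76*c - 2.08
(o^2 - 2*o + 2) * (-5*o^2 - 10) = -5*o^4 + 10*o^3 - 20*o^2 + 20*o - 20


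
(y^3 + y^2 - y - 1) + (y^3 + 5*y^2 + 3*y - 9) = 2*y^3 + 6*y^2 + 2*y - 10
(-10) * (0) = 0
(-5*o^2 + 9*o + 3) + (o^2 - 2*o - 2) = -4*o^2 + 7*o + 1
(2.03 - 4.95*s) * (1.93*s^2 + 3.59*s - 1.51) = -9.5535*s^3 - 13.8526*s^2 + 14.7622*s - 3.0653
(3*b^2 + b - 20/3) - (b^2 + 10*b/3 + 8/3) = 2*b^2 - 7*b/3 - 28/3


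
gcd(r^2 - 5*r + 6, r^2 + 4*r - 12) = r - 2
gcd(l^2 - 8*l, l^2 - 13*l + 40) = l - 8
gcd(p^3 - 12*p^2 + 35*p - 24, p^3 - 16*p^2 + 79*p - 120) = p^2 - 11*p + 24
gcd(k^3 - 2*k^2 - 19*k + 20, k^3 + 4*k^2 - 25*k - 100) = k^2 - k - 20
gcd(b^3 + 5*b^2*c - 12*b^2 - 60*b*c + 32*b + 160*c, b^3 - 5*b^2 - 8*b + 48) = b - 4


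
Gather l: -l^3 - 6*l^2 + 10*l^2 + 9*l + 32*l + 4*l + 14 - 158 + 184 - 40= -l^3 + 4*l^2 + 45*l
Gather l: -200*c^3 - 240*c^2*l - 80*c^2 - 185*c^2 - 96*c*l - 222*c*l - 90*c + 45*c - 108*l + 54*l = -200*c^3 - 265*c^2 - 45*c + l*(-240*c^2 - 318*c - 54)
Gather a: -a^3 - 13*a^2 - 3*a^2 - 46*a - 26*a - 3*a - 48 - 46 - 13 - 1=-a^3 - 16*a^2 - 75*a - 108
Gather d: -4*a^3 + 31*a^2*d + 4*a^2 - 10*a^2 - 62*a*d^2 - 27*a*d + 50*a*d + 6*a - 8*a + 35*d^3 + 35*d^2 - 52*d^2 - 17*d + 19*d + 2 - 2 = -4*a^3 - 6*a^2 - 2*a + 35*d^3 + d^2*(-62*a - 17) + d*(31*a^2 + 23*a + 2)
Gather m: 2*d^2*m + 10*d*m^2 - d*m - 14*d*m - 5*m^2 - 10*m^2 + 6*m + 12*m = m^2*(10*d - 15) + m*(2*d^2 - 15*d + 18)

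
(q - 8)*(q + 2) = q^2 - 6*q - 16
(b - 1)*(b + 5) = b^2 + 4*b - 5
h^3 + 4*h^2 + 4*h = h*(h + 2)^2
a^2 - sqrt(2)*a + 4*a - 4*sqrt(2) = (a + 4)*(a - sqrt(2))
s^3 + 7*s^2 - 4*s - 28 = (s - 2)*(s + 2)*(s + 7)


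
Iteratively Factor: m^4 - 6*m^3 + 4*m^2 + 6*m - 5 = (m - 1)*(m^3 - 5*m^2 - m + 5) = (m - 1)*(m + 1)*(m^2 - 6*m + 5) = (m - 5)*(m - 1)*(m + 1)*(m - 1)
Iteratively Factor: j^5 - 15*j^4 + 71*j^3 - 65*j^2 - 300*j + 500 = (j - 2)*(j^4 - 13*j^3 + 45*j^2 + 25*j - 250) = (j - 2)*(j + 2)*(j^3 - 15*j^2 + 75*j - 125) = (j - 5)*(j - 2)*(j + 2)*(j^2 - 10*j + 25) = (j - 5)^2*(j - 2)*(j + 2)*(j - 5)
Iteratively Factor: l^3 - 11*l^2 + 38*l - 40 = (l - 4)*(l^2 - 7*l + 10) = (l - 4)*(l - 2)*(l - 5)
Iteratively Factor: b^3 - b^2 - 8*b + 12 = (b - 2)*(b^2 + b - 6) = (b - 2)^2*(b + 3)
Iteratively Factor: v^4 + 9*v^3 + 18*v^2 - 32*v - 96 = (v + 4)*(v^3 + 5*v^2 - 2*v - 24) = (v + 3)*(v + 4)*(v^2 + 2*v - 8) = (v + 3)*(v + 4)^2*(v - 2)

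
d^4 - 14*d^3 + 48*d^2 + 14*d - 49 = (d - 7)^2*(d - 1)*(d + 1)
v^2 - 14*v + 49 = (v - 7)^2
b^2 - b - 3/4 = (b - 3/2)*(b + 1/2)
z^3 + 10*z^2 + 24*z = z*(z + 4)*(z + 6)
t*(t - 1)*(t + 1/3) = t^3 - 2*t^2/3 - t/3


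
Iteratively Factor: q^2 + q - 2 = (q + 2)*(q - 1)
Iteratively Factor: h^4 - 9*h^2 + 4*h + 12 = (h + 3)*(h^3 - 3*h^2 + 4) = (h - 2)*(h + 3)*(h^2 - h - 2) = (h - 2)^2*(h + 3)*(h + 1)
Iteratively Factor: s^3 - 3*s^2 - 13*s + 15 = (s - 1)*(s^2 - 2*s - 15) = (s - 5)*(s - 1)*(s + 3)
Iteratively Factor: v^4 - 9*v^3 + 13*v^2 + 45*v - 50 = (v + 2)*(v^3 - 11*v^2 + 35*v - 25) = (v - 5)*(v + 2)*(v^2 - 6*v + 5) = (v - 5)*(v - 1)*(v + 2)*(v - 5)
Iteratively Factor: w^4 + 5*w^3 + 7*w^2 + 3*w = (w + 3)*(w^3 + 2*w^2 + w) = (w + 1)*(w + 3)*(w^2 + w) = (w + 1)^2*(w + 3)*(w)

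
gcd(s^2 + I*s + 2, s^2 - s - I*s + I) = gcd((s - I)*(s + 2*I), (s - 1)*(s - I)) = s - I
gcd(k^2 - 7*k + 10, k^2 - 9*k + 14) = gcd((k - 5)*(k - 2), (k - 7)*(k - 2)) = k - 2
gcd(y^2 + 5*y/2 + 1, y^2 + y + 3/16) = 1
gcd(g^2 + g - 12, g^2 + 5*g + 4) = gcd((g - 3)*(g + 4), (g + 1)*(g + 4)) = g + 4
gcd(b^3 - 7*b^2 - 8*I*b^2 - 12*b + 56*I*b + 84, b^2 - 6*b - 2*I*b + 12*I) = b - 2*I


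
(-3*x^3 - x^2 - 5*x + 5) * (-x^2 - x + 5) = 3*x^5 + 4*x^4 - 9*x^3 - 5*x^2 - 30*x + 25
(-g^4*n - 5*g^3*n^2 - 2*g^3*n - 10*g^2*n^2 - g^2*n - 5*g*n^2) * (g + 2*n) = -g^5*n - 7*g^4*n^2 - 2*g^4*n - 10*g^3*n^3 - 14*g^3*n^2 - g^3*n - 20*g^2*n^3 - 7*g^2*n^2 - 10*g*n^3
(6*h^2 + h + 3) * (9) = 54*h^2 + 9*h + 27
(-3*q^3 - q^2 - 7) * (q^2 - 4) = -3*q^5 - q^4 + 12*q^3 - 3*q^2 + 28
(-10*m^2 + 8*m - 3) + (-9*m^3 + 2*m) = -9*m^3 - 10*m^2 + 10*m - 3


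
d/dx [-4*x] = -4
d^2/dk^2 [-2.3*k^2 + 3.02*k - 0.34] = -4.60000000000000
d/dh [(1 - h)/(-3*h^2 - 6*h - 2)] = (3*h^2 + 6*h - 6*(h - 1)*(h + 1) + 2)/(3*h^2 + 6*h + 2)^2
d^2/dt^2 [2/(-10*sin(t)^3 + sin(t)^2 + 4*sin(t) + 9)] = 4*((-7*sin(t) + 45*sin(3*t) - 4*cos(2*t))*(-10*sin(t)^3 + sin(t)^2 + 4*sin(t) + 9)/4 + 4*(-15*sin(t)^2 + sin(t) + 2)^2*cos(t)^2)/(-10*sin(t)^3 + sin(t)^2 + 4*sin(t) + 9)^3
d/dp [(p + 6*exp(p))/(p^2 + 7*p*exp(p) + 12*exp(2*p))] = (-(p + 6*exp(p))*(7*p*exp(p) + 2*p + 24*exp(2*p) + 7*exp(p)) + (6*exp(p) + 1)*(p^2 + 7*p*exp(p) + 12*exp(2*p)))/(p^2 + 7*p*exp(p) + 12*exp(2*p))^2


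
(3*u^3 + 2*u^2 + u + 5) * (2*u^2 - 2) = 6*u^5 + 4*u^4 - 4*u^3 + 6*u^2 - 2*u - 10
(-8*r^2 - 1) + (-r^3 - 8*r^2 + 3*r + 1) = -r^3 - 16*r^2 + 3*r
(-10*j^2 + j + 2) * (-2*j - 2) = 20*j^3 + 18*j^2 - 6*j - 4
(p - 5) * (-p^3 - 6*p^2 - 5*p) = -p^4 - p^3 + 25*p^2 + 25*p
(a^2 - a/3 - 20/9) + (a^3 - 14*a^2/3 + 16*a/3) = a^3 - 11*a^2/3 + 5*a - 20/9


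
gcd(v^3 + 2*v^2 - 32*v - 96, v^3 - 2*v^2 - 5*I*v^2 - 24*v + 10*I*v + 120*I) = v^2 - 2*v - 24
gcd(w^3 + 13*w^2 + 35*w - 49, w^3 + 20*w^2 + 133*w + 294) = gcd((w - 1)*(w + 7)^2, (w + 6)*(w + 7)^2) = w^2 + 14*w + 49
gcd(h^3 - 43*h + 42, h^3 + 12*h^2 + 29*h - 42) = h^2 + 6*h - 7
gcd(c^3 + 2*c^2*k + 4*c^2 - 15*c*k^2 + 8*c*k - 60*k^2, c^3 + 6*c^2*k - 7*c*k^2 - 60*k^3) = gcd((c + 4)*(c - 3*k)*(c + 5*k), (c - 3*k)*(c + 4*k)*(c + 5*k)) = c^2 + 2*c*k - 15*k^2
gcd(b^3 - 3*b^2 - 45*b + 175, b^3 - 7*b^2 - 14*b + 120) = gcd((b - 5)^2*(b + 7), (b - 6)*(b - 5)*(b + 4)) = b - 5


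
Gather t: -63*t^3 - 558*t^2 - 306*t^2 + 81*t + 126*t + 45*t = -63*t^3 - 864*t^2 + 252*t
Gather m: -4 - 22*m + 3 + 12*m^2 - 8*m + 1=12*m^2 - 30*m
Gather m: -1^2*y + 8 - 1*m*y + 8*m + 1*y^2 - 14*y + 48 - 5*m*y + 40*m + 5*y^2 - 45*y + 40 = m*(48 - 6*y) + 6*y^2 - 60*y + 96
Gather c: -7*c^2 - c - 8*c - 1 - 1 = -7*c^2 - 9*c - 2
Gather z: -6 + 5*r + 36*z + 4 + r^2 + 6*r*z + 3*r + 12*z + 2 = r^2 + 8*r + z*(6*r + 48)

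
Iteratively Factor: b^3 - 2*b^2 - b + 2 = (b + 1)*(b^2 - 3*b + 2) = (b - 1)*(b + 1)*(b - 2)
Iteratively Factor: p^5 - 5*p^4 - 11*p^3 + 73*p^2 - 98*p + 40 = (p - 1)*(p^4 - 4*p^3 - 15*p^2 + 58*p - 40) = (p - 2)*(p - 1)*(p^3 - 2*p^2 - 19*p + 20) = (p - 2)*(p - 1)^2*(p^2 - p - 20) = (p - 2)*(p - 1)^2*(p + 4)*(p - 5)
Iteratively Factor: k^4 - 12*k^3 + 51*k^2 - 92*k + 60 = (k - 2)*(k^3 - 10*k^2 + 31*k - 30) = (k - 2)^2*(k^2 - 8*k + 15) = (k - 3)*(k - 2)^2*(k - 5)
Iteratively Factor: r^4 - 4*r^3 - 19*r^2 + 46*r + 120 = (r + 2)*(r^3 - 6*r^2 - 7*r + 60) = (r + 2)*(r + 3)*(r^2 - 9*r + 20) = (r - 5)*(r + 2)*(r + 3)*(r - 4)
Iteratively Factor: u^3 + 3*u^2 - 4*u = (u - 1)*(u^2 + 4*u) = (u - 1)*(u + 4)*(u)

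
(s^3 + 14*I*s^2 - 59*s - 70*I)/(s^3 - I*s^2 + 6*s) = (s^2 + 12*I*s - 35)/(s*(s - 3*I))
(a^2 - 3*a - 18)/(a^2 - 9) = (a - 6)/(a - 3)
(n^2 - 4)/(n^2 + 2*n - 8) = (n + 2)/(n + 4)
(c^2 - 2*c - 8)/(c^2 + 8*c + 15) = (c^2 - 2*c - 8)/(c^2 + 8*c + 15)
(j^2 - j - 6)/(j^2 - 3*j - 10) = (j - 3)/(j - 5)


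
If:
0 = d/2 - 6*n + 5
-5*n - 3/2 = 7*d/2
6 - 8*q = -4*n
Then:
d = -68/47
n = 67/94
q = 52/47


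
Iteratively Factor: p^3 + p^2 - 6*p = (p + 3)*(p^2 - 2*p) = (p - 2)*(p + 3)*(p)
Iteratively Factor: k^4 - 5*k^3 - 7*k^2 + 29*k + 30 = (k + 2)*(k^3 - 7*k^2 + 7*k + 15) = (k - 5)*(k + 2)*(k^2 - 2*k - 3) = (k - 5)*(k - 3)*(k + 2)*(k + 1)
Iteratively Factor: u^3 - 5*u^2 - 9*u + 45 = (u + 3)*(u^2 - 8*u + 15) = (u - 5)*(u + 3)*(u - 3)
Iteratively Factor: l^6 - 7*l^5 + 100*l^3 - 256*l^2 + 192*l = (l - 4)*(l^5 - 3*l^4 - 12*l^3 + 52*l^2 - 48*l) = (l - 4)*(l - 2)*(l^4 - l^3 - 14*l^2 + 24*l) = (l - 4)*(l - 3)*(l - 2)*(l^3 + 2*l^2 - 8*l) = (l - 4)*(l - 3)*(l - 2)^2*(l^2 + 4*l) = (l - 4)*(l - 3)*(l - 2)^2*(l + 4)*(l)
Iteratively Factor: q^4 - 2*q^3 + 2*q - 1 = (q - 1)*(q^3 - q^2 - q + 1) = (q - 1)*(q + 1)*(q^2 - 2*q + 1) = (q - 1)^2*(q + 1)*(q - 1)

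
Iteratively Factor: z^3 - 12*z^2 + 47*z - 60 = (z - 3)*(z^2 - 9*z + 20) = (z - 5)*(z - 3)*(z - 4)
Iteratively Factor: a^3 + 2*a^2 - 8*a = (a - 2)*(a^2 + 4*a) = (a - 2)*(a + 4)*(a)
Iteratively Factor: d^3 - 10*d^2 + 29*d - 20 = (d - 1)*(d^2 - 9*d + 20) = (d - 5)*(d - 1)*(d - 4)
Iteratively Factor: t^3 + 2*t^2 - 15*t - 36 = (t - 4)*(t^2 + 6*t + 9) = (t - 4)*(t + 3)*(t + 3)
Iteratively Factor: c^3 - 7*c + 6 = (c - 2)*(c^2 + 2*c - 3) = (c - 2)*(c + 3)*(c - 1)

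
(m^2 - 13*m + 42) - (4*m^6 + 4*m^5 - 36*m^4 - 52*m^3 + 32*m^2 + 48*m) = -4*m^6 - 4*m^5 + 36*m^4 + 52*m^3 - 31*m^2 - 61*m + 42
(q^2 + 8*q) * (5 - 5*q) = -5*q^3 - 35*q^2 + 40*q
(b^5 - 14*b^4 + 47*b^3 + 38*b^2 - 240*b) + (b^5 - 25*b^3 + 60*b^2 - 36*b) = 2*b^5 - 14*b^4 + 22*b^3 + 98*b^2 - 276*b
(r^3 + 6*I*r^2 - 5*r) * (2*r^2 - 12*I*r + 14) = 2*r^5 + 76*r^3 + 144*I*r^2 - 70*r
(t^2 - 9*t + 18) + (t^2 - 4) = 2*t^2 - 9*t + 14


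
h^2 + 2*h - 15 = (h - 3)*(h + 5)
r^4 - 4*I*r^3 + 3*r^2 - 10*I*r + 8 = (r - 4*I)*(r - 2*I)*(r + I)^2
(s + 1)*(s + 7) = s^2 + 8*s + 7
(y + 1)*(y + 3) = y^2 + 4*y + 3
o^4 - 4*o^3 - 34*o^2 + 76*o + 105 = (o - 7)*(o - 3)*(o + 1)*(o + 5)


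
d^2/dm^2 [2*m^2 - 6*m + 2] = 4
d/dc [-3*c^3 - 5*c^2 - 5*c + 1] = -9*c^2 - 10*c - 5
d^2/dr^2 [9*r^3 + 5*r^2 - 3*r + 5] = 54*r + 10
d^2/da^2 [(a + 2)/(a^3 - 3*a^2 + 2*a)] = 2*(3*a^5 + 3*a^4 - 41*a^3 + 66*a^2 - 36*a + 8)/(a^3*(a^6 - 9*a^5 + 33*a^4 - 63*a^3 + 66*a^2 - 36*a + 8))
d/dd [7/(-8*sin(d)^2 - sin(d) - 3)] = 7*(16*sin(d) + 1)*cos(d)/(8*sin(d)^2 + sin(d) + 3)^2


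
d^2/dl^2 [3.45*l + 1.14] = 0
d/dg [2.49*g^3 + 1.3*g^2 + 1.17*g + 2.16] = 7.47*g^2 + 2.6*g + 1.17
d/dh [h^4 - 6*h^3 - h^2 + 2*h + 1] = 4*h^3 - 18*h^2 - 2*h + 2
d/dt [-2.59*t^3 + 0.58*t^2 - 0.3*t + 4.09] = -7.77*t^2 + 1.16*t - 0.3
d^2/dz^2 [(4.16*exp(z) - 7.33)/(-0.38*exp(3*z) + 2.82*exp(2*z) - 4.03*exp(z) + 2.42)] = (-2.402816*exp(6*z) + 22.899636*exp(5*z) - 94.002596*exp(4*z) + 158.605988*exp(3*z) - 18.9045179999998*exp(2*z) - 121.616427*exp(z) + 47.123934)*exp(z)/(0.054872*exp(9*z) - 1.221624*exp(8*z) + 10.811532*exp(7*z) - 49.3854*exp(6*z) + 130.218774*exp(5*z) - 217.368366*exp(4*z) + 237.141115*exp(3*z) - 167.454078*exp(2*z) + 70.803876*exp(z) - 14.172488)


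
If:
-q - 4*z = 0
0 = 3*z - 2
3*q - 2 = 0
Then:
No Solution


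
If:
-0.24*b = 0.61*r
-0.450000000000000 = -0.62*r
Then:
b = -1.84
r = 0.73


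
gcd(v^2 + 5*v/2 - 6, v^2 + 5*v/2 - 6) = v^2 + 5*v/2 - 6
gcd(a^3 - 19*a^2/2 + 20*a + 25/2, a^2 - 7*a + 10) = a - 5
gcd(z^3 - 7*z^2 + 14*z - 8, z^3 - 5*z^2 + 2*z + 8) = z^2 - 6*z + 8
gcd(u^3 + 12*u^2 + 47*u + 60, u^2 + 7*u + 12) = u^2 + 7*u + 12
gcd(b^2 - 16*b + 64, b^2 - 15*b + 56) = b - 8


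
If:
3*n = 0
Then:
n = 0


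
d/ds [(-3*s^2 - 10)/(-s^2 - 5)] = 10*s/(s^2 + 5)^2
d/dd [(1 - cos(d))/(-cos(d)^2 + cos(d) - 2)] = (cos(d)^2 - 2*cos(d) - 1)*sin(d)/(sin(d)^2 + cos(d) - 3)^2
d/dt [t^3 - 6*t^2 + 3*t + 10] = 3*t^2 - 12*t + 3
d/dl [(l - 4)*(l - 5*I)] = 2*l - 4 - 5*I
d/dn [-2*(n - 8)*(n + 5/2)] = 11 - 4*n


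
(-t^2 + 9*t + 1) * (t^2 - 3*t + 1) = -t^4 + 12*t^3 - 27*t^2 + 6*t + 1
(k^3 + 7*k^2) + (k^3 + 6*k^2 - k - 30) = 2*k^3 + 13*k^2 - k - 30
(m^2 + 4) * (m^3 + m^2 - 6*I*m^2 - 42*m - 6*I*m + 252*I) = m^5 + m^4 - 6*I*m^4 - 38*m^3 - 6*I*m^3 + 4*m^2 + 228*I*m^2 - 168*m - 24*I*m + 1008*I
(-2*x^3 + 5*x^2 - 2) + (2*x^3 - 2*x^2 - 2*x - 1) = 3*x^2 - 2*x - 3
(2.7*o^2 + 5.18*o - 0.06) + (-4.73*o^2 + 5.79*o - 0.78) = -2.03*o^2 + 10.97*o - 0.84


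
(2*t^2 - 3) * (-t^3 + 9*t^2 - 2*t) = -2*t^5 + 18*t^4 - t^3 - 27*t^2 + 6*t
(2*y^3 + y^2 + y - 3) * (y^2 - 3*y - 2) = 2*y^5 - 5*y^4 - 6*y^3 - 8*y^2 + 7*y + 6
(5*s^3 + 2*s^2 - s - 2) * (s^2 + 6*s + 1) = 5*s^5 + 32*s^4 + 16*s^3 - 6*s^2 - 13*s - 2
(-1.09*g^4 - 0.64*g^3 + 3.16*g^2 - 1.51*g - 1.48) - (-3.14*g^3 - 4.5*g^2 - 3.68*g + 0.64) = -1.09*g^4 + 2.5*g^3 + 7.66*g^2 + 2.17*g - 2.12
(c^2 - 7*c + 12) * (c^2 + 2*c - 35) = c^4 - 5*c^3 - 37*c^2 + 269*c - 420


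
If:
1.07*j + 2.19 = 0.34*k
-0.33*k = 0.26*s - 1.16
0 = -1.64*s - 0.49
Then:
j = -0.85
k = 3.75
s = -0.30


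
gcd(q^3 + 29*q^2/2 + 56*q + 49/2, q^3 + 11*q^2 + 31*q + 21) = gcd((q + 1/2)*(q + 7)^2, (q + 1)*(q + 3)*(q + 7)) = q + 7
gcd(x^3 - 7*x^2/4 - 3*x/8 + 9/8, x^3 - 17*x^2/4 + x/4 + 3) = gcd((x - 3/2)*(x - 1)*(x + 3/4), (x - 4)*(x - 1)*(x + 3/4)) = x^2 - x/4 - 3/4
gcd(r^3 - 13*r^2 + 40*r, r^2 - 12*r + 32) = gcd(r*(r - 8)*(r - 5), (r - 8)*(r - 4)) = r - 8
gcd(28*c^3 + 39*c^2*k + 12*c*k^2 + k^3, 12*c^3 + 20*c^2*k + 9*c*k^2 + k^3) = c + k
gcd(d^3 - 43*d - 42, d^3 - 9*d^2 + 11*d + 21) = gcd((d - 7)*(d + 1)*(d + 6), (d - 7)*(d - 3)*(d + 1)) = d^2 - 6*d - 7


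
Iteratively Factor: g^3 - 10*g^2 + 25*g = (g - 5)*(g^2 - 5*g) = g*(g - 5)*(g - 5)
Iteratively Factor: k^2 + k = (k + 1)*(k)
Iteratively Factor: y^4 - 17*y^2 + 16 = (y - 4)*(y^3 + 4*y^2 - y - 4) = (y - 4)*(y + 4)*(y^2 - 1) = (y - 4)*(y + 1)*(y + 4)*(y - 1)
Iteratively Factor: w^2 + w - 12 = (w + 4)*(w - 3)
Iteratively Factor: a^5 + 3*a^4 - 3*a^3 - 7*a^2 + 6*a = (a + 2)*(a^4 + a^3 - 5*a^2 + 3*a) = (a - 1)*(a + 2)*(a^3 + 2*a^2 - 3*a) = (a - 1)*(a + 2)*(a + 3)*(a^2 - a) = (a - 1)^2*(a + 2)*(a + 3)*(a)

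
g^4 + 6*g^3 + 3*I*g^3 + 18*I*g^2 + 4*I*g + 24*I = (g + 6)*(g - I)*(g + 2*I)^2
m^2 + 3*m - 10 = (m - 2)*(m + 5)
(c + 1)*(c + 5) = c^2 + 6*c + 5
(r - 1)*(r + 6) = r^2 + 5*r - 6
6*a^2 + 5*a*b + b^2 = (2*a + b)*(3*a + b)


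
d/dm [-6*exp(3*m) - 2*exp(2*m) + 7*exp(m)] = (-18*exp(2*m) - 4*exp(m) + 7)*exp(m)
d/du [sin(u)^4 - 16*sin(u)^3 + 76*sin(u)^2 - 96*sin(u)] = 4*(sin(u)^3 - 12*sin(u)^2 + 38*sin(u) - 24)*cos(u)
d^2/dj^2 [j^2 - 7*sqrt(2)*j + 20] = 2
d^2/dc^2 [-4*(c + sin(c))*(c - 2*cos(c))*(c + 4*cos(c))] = 4*c^2*sin(c) + 8*c^2*cos(c) + 32*c*sin(c) + 16*c*sin(2*c) - 16*c*cos(c) - 64*c*cos(2*c) - 24*c - 64*sin(2*c) - 72*sin(3*c) - 16*sqrt(2)*sin(c + pi/4) - 16*cos(2*c)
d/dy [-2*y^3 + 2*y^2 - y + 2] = -6*y^2 + 4*y - 1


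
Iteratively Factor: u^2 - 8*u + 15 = (u - 3)*(u - 5)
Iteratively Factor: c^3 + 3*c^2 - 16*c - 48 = (c - 4)*(c^2 + 7*c + 12) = (c - 4)*(c + 3)*(c + 4)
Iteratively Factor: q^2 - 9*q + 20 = (q - 4)*(q - 5)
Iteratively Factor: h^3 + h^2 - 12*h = (h - 3)*(h^2 + 4*h) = h*(h - 3)*(h + 4)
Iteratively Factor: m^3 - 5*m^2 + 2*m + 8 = (m - 4)*(m^2 - m - 2) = (m - 4)*(m - 2)*(m + 1)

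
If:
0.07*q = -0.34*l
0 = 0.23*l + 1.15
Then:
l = -5.00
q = 24.29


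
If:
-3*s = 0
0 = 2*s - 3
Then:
No Solution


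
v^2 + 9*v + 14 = (v + 2)*(v + 7)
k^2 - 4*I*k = k*(k - 4*I)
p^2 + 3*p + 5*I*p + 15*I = (p + 3)*(p + 5*I)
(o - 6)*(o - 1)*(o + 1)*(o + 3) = o^4 - 3*o^3 - 19*o^2 + 3*o + 18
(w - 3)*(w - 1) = w^2 - 4*w + 3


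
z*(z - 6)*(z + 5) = z^3 - z^2 - 30*z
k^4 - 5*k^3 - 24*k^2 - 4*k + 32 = (k - 8)*(k - 1)*(k + 2)^2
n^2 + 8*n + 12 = (n + 2)*(n + 6)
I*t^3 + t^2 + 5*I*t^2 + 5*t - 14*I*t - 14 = (t - 2)*(t + 7)*(I*t + 1)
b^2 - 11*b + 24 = (b - 8)*(b - 3)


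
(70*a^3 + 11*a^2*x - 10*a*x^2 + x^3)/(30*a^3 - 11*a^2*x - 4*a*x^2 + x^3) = (-14*a^2 - 5*a*x + x^2)/(-6*a^2 + a*x + x^2)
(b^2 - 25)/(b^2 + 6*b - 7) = (b^2 - 25)/(b^2 + 6*b - 7)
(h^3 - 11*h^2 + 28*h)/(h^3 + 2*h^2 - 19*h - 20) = h*(h - 7)/(h^2 + 6*h + 5)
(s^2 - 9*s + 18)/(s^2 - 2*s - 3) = (s - 6)/(s + 1)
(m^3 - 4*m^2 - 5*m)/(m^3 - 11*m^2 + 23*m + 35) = m/(m - 7)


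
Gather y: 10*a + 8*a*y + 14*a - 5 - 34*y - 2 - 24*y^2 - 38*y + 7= 24*a - 24*y^2 + y*(8*a - 72)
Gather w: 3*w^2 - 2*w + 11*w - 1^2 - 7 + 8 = 3*w^2 + 9*w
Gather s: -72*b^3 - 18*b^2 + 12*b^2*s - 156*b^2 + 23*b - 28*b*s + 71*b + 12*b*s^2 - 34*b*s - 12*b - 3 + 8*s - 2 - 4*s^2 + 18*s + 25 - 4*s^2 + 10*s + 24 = -72*b^3 - 174*b^2 + 82*b + s^2*(12*b - 8) + s*(12*b^2 - 62*b + 36) + 44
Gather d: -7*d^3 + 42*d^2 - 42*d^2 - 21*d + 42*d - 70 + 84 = -7*d^3 + 21*d + 14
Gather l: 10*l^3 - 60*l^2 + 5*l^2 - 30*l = 10*l^3 - 55*l^2 - 30*l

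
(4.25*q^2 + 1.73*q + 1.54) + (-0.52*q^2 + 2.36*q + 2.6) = 3.73*q^2 + 4.09*q + 4.14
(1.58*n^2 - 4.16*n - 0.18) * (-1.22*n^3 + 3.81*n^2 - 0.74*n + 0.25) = -1.9276*n^5 + 11.095*n^4 - 16.7992*n^3 + 2.7876*n^2 - 0.9068*n - 0.045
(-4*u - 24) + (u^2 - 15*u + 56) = u^2 - 19*u + 32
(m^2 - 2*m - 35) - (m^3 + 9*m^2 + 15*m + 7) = -m^3 - 8*m^2 - 17*m - 42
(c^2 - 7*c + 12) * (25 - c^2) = -c^4 + 7*c^3 + 13*c^2 - 175*c + 300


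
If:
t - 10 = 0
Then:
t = 10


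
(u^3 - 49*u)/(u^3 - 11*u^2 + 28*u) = (u + 7)/(u - 4)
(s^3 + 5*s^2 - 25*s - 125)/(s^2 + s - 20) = (s^2 - 25)/(s - 4)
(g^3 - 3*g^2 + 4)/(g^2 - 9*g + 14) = (g^2 - g - 2)/(g - 7)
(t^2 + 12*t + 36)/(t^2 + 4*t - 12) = (t + 6)/(t - 2)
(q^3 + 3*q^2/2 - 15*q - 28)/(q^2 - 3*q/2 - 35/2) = (q^2 - 2*q - 8)/(q - 5)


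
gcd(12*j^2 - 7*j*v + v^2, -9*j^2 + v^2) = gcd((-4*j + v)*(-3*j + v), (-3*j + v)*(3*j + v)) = -3*j + v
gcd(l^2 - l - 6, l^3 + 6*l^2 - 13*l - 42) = l^2 - l - 6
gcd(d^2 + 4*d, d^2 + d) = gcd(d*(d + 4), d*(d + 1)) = d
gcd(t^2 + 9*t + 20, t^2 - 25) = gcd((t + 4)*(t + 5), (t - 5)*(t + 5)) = t + 5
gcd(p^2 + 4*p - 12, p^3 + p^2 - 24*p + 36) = p^2 + 4*p - 12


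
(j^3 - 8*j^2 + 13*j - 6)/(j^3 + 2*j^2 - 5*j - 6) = (j^3 - 8*j^2 + 13*j - 6)/(j^3 + 2*j^2 - 5*j - 6)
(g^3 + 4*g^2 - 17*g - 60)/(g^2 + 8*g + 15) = g - 4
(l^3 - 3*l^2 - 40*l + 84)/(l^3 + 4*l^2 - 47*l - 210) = (l - 2)/(l + 5)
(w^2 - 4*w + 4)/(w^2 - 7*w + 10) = (w - 2)/(w - 5)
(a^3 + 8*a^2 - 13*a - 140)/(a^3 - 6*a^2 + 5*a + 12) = (a^2 + 12*a + 35)/(a^2 - 2*a - 3)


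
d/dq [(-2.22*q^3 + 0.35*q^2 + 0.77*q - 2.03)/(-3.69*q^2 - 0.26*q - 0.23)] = (8.1918*q^4 + 1.1544*q^3 + 4.2821*q^2 - 15.1424*q - 0.7049)/(13.6161*q^4 + 1.9188*q^3 + 1.765*q^2 + 0.1196*q + 0.0529)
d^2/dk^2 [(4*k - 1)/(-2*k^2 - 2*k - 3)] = 4*(-2*(2*k + 1)^2*(4*k - 1) + 3*(4*k + 1)*(2*k^2 + 2*k + 3))/(2*k^2 + 2*k + 3)^3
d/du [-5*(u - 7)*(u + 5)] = 10 - 10*u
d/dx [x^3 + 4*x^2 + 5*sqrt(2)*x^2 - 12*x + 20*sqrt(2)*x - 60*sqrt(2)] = 3*x^2 + 8*x + 10*sqrt(2)*x - 12 + 20*sqrt(2)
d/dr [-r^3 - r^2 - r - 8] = -3*r^2 - 2*r - 1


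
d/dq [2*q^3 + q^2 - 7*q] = 6*q^2 + 2*q - 7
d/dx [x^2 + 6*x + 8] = 2*x + 6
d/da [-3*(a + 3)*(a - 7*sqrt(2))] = -6*a - 9 + 21*sqrt(2)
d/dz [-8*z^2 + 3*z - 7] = 3 - 16*z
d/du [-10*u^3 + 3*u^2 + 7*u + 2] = -30*u^2 + 6*u + 7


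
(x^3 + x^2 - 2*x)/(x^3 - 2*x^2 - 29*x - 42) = x*(x - 1)/(x^2 - 4*x - 21)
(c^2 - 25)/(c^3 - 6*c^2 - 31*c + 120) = (c - 5)/(c^2 - 11*c + 24)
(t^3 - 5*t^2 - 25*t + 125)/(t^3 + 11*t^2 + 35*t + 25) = (t^2 - 10*t + 25)/(t^2 + 6*t + 5)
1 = 1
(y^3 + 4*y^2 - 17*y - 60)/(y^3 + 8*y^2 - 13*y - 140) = (y + 3)/(y + 7)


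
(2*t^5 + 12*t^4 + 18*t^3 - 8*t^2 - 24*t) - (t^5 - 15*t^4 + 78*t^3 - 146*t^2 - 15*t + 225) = t^5 + 27*t^4 - 60*t^3 + 138*t^2 - 9*t - 225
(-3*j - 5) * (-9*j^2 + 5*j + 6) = 27*j^3 + 30*j^2 - 43*j - 30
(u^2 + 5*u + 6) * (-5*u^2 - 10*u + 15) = -5*u^4 - 35*u^3 - 65*u^2 + 15*u + 90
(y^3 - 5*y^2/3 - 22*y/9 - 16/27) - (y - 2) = y^3 - 5*y^2/3 - 31*y/9 + 38/27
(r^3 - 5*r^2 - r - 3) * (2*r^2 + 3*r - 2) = 2*r^5 - 7*r^4 - 19*r^3 + r^2 - 7*r + 6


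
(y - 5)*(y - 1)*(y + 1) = y^3 - 5*y^2 - y + 5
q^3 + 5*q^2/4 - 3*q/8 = q*(q - 1/4)*(q + 3/2)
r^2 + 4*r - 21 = (r - 3)*(r + 7)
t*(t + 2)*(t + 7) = t^3 + 9*t^2 + 14*t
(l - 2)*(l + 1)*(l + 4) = l^3 + 3*l^2 - 6*l - 8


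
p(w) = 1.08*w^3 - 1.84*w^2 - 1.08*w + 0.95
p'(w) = 3.24*w^2 - 3.68*w - 1.08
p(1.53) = -1.14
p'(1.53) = 0.87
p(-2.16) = -16.19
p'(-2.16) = 21.99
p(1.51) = -1.16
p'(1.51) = 0.75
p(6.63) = 227.66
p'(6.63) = 116.94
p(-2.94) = -39.22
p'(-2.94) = 37.74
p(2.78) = 6.93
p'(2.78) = 13.73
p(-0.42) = 1.00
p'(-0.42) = 1.04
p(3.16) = 13.24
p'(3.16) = 19.64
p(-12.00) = -2117.29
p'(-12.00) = 509.64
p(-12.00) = -2117.29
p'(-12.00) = 509.64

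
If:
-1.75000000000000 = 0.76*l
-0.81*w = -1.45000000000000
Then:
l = -2.30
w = 1.79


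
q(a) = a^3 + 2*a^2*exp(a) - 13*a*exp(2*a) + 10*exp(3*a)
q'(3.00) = 207010.06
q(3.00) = 65685.66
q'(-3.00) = 27.46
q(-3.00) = -26.01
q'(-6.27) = 118.04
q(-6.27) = -246.34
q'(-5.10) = 78.23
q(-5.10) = -132.33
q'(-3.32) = 33.48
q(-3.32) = -35.74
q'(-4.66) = 65.39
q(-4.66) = -100.78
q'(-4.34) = 56.79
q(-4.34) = -81.25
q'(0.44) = 57.30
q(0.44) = 24.33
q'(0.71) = 131.63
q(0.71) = 48.37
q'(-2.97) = 26.93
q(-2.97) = -25.19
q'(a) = 2*a^2*exp(a) + 3*a^2 - 26*a*exp(2*a) + 4*a*exp(a) + 30*exp(3*a) - 13*exp(2*a)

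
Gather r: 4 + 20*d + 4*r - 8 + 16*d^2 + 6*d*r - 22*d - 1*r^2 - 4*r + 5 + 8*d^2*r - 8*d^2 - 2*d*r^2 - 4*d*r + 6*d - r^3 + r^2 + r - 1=8*d^2 - 2*d*r^2 + 4*d - r^3 + r*(8*d^2 + 2*d + 1)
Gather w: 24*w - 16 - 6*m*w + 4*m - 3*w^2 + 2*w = 4*m - 3*w^2 + w*(26 - 6*m) - 16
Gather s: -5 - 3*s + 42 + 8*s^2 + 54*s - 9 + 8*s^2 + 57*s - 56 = 16*s^2 + 108*s - 28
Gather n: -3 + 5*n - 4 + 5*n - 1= 10*n - 8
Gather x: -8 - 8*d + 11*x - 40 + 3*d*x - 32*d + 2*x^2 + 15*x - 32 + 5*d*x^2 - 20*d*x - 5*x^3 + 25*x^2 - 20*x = -40*d - 5*x^3 + x^2*(5*d + 27) + x*(6 - 17*d) - 80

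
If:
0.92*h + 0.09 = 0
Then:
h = -0.10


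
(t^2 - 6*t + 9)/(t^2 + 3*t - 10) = (t^2 - 6*t + 9)/(t^2 + 3*t - 10)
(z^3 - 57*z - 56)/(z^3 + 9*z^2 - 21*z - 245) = (z^2 - 7*z - 8)/(z^2 + 2*z - 35)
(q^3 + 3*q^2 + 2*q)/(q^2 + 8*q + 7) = q*(q + 2)/(q + 7)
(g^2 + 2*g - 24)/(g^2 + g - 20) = (g + 6)/(g + 5)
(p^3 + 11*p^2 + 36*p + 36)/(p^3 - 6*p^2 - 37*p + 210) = (p^2 + 5*p + 6)/(p^2 - 12*p + 35)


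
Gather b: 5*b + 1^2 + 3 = 5*b + 4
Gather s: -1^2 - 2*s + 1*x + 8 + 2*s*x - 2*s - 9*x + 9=s*(2*x - 4) - 8*x + 16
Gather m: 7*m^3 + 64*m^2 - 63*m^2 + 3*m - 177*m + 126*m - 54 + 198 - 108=7*m^3 + m^2 - 48*m + 36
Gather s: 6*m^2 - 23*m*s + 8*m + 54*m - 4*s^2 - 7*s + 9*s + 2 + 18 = 6*m^2 + 62*m - 4*s^2 + s*(2 - 23*m) + 20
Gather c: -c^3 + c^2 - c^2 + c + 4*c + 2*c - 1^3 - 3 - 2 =-c^3 + 7*c - 6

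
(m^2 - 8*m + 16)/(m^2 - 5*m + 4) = (m - 4)/(m - 1)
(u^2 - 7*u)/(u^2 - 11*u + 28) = u/(u - 4)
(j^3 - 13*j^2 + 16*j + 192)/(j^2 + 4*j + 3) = (j^2 - 16*j + 64)/(j + 1)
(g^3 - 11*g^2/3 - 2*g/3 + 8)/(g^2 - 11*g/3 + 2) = (3*g^2 - 2*g - 8)/(3*g - 2)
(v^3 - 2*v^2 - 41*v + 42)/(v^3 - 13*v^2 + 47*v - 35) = (v + 6)/(v - 5)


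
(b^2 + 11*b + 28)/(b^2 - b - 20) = (b + 7)/(b - 5)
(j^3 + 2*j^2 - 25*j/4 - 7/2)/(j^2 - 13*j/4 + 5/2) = (4*j^2 + 16*j + 7)/(4*j - 5)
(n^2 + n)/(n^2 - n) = (n + 1)/(n - 1)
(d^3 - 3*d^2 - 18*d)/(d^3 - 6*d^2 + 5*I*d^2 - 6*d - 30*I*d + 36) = d*(d + 3)/(d^2 + 5*I*d - 6)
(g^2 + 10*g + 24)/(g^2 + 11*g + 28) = (g + 6)/(g + 7)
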